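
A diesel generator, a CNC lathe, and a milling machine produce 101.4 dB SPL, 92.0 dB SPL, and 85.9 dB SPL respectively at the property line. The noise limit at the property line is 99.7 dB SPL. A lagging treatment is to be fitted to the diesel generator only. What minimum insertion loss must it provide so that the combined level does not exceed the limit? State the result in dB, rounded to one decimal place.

Fixed contribution from the other sources: Σ 10^(L/10) = 10^(92.0/10) + 10^(85.9/10) = 1.974e+09 (92.95 dB SPL).
The limit corresponds to 10^(99.7/10) = 9.333e+09; subtracting the fixed part leaves 7.359e+09 for the diesel generator, i.e. 98.67 dB SPL.
Required insertion loss = 101.4 − 98.67 = 2.73 dB.

2.7 dB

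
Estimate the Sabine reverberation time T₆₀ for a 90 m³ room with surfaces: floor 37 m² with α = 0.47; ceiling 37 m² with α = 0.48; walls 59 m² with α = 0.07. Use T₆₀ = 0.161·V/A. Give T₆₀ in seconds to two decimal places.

Total absorption A = 37·0.47 + 37·0.48 + 59·0.07 = 39.28 m² sabins.
T₆₀ = 0.161·V/A = 0.161·90/39.28 = 0.369 s.

0.37 s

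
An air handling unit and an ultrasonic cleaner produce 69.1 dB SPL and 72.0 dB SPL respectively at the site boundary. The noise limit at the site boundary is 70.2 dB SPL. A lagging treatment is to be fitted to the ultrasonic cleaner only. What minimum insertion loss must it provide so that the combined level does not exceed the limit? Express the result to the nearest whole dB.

8 dB

The untreated sources together contribute 10^(69.1/10) = 8.128e+06, i.e. 69.10 dB SPL.
The limit corresponds to 10^(70.2/10) = 1.047e+07; subtracting the fixed part leaves 2.343e+06 for the ultrasonic cleaner, i.e. 63.70 dB SPL.
So the ultrasonic cleaner must be reduced from 72.0 to 63.70 dB SPL: IL = 8.30 dB.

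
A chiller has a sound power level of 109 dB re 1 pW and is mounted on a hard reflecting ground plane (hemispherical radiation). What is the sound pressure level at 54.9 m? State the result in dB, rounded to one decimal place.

The power spreads over a hemisphere of area 2π·r², so L_p = L_w − 10·log₁₀(2π·r²).
2π·r² = 1.894e+04 m², 10·log₁₀ of that is 42.773 dB.
L_p = 109 − 42.773 = 66.23 dB.

66.2 dB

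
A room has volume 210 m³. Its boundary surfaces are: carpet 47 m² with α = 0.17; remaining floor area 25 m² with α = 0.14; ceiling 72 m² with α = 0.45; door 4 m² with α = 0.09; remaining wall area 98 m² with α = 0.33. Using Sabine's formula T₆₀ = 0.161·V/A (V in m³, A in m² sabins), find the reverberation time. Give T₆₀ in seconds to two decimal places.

A = Σ Sᵢαᵢ = 47·0.17 + 25·0.14 + 72·0.45 + 4·0.09 + 98·0.33 = 76.59 m².
T₆₀ = 0.161·V/A = 0.161·210/76.59 = 0.441 s.

0.44 s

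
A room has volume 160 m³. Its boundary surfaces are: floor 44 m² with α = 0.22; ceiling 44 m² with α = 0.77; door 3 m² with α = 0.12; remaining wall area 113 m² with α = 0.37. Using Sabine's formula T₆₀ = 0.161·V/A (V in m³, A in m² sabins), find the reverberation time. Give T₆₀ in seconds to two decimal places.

0.30 s

Total absorption A = 44·0.22 + 44·0.77 + 3·0.12 + 113·0.37 = 85.73 m² sabins.
T₆₀ = 0.161·V/A = 0.161·160/85.73 = 0.300 s.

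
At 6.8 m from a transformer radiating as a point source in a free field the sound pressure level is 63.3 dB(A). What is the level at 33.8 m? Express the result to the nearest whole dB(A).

49 dB(A)

Point-source attenuation: ΔL = 20·log₁₀(r₂/r₁) = 20·log₁₀(33.8/6.8) = 13.928 dB.
L₂ = 63.3 − 20·log₁₀(33.8/6.8) = 63.3 − 13.928 = 49.37 dB(A).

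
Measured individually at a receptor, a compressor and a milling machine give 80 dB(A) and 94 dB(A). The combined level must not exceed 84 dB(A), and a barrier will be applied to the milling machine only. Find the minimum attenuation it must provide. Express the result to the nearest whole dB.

12 dB

The untreated sources together contribute 10^(80/10) = 1.000e+08, i.e. 80.00 dB(A).
The limit corresponds to 10^(84/10) = 2.512e+08; subtracting the fixed part leaves 1.512e+08 for the milling machine, i.e. 81.80 dB(A).
So the milling machine must be reduced from 94 to 81.80 dB(A): IL = 12.20 dB.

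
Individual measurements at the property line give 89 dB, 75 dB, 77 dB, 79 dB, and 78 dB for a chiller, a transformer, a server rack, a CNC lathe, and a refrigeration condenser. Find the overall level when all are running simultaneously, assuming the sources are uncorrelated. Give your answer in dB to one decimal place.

90.1 dB

Incoherent sources combine by intensity addition: L_total = 10·log₁₀(Σ 10^(L_i/10)).
Σ 10^(L/10) = 10^(89/10) + 10^(75/10) + 10^(77/10) + 10^(79/10) + 10^(78/10) = 1.019e+09.
L_total = 10·log₁₀(1.019e+09) = 90.08 dB.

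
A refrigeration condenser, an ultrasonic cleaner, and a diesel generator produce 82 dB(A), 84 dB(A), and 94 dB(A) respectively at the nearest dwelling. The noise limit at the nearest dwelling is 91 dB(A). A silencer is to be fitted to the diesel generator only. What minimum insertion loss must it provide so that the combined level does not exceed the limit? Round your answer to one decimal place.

4.7 dB

Fixed contribution from the other sources: Σ 10^(L/10) = 10^(82/10) + 10^(84/10) = 4.097e+08 (86.12 dB(A)).
To meet 91 dB(A) overall, the treated diesel generator may contribute at most 10^(91/10) − 4.097e+08 = 8.492e+08, i.e. 89.29 dB(A).
Required insertion loss = 94 − 89.29 = 4.71 dB.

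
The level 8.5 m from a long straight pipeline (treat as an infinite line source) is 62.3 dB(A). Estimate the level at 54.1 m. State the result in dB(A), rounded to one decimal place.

54.3 dB(A)

Line-source attenuation: ΔL = 10·log₁₀(r₂/r₁) = 10·log₁₀(54.1/8.5) = 8.038 dB.
L₂ = 62.3 − 10·log₁₀(54.1/8.5) = 62.3 − 8.038 = 54.26 dB(A).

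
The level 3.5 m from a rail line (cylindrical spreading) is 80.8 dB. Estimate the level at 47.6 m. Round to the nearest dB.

Line-source attenuation: ΔL = 10·log₁₀(r₂/r₁) = 10·log₁₀(47.6/3.5) = 11.335 dB.
L₂ = 80.8 − 10·log₁₀(47.6/3.5) = 80.8 − 11.335 = 69.46 dB.

69 dB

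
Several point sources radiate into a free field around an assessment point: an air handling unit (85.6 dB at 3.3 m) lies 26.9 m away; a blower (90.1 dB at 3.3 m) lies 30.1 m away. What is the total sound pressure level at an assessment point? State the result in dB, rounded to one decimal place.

Apply inverse-square spreading to bring every level to the receiver, then sum 10^(L/10).
air handling unit: 85.6 − 20·log₁₀(26.9/3.3) = 85.6 − 18.22 = 67.38 dB.
blower: 90.1 − 20·log₁₀(30.1/3.3) = 90.1 − 19.20 = 70.90 dB.
Σ 10^(L/10) = 1.776e+07 → L_total = 10·log₁₀(1.776e+07) = 72.50 dB.

72.5 dB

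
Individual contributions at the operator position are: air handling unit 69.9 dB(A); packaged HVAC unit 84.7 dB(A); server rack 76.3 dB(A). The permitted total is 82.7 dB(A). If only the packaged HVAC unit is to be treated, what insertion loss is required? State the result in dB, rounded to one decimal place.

3.4 dB

Everything except the packaged HVAC unit sums to 10^(69.9/10) + 10^(76.3/10) = 5.243e+07 in linear terms, 77.20 dB(A).
The limit corresponds to 10^(82.7/10) = 1.862e+08; subtracting the fixed part leaves 1.338e+08 for the packaged HVAC unit, i.e. 81.26 dB(A).
Required insertion loss = 84.7 − 81.26 = 3.44 dB.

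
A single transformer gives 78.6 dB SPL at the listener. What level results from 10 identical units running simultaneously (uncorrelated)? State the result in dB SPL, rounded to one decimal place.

With 10 equal, uncorrelated contributions the intensity is 10× that of one unit, giving a rise of 10·log₁₀ 10.
L_total = 78.6 + 10·log₁₀(10) = 78.6 + 10.000 = 88.60 dB SPL.

88.6 dB SPL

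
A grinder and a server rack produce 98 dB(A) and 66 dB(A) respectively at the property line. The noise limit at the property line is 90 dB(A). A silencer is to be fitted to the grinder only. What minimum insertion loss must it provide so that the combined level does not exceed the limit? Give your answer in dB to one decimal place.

8.0 dB

The untreated sources together contribute 10^(66/10) = 3.981e+06, i.e. 66.00 dB(A).
To meet 90 dB(A) overall, the treated grinder may contribute at most 10^(90/10) − 3.981e+06 = 9.960e+08, i.e. 89.98 dB(A).
So the grinder must be reduced from 98 to 89.98 dB(A): IL = 8.02 dB.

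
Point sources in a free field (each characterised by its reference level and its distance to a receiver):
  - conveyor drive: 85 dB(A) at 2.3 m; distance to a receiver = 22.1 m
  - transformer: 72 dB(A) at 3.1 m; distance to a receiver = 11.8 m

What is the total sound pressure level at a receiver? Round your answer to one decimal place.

66.6 dB(A)

Apply inverse-square spreading to bring every level to the receiver, then sum 10^(L/10).
conveyor drive: 85 − 20·log₁₀(22.1/2.3) = 85 − 19.65 = 65.35 dB(A).
transformer: 72 − 20·log₁₀(11.8/3.1) = 72 − 11.61 = 60.39 dB(A).
Σ 10^(L/10) = 4.519e+06 → L_total = 10·log₁₀(4.519e+06) = 66.55 dB(A).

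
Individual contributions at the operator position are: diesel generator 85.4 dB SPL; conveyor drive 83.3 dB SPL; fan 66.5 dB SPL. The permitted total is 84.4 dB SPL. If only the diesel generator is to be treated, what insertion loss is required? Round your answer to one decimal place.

7.8 dB

Everything except the diesel generator sums to 10^(83.3/10) + 10^(66.5/10) = 2.183e+08 in linear terms, 83.39 dB SPL.
The limit corresponds to 10^(84.4/10) = 2.754e+08; subtracting the fixed part leaves 5.716e+07 for the diesel generator, i.e. 77.57 dB SPL.
So the diesel generator must be reduced from 85.4 to 77.57 dB SPL: IL = 7.83 dB.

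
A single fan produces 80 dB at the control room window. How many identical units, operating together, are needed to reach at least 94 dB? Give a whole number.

The shortfall is 94 − 80 = 14.0 dB, and N units add 10·log₁₀ N, so need 10·log₁₀ N ≥ 14.0.
N ≥ 10^(14.0/10) = 25.119, so N = 26.

26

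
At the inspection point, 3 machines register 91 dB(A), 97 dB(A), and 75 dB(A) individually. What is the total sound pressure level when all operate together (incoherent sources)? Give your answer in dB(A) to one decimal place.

For uncorrelated sources the intensities add, so convert each level to linear form, sum, and take 10·log₁₀ of the total.
Σ 10^(L/10) = 10^(91/10) + 10^(97/10) + 10^(75/10) = 6.302e+09.
L_total = 10·log₁₀(6.302e+09) = 98.00 dB(A).

98.0 dB(A)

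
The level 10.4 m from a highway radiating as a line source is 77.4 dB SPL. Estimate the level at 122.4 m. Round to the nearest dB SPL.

Cylindrical spreading from a line source gives a 10·log₁₀(r₂/r₁) drop.
L₂ = 77.4 − 10·log₁₀(122.4/10.4) = 77.4 − 10.707 = 66.69 dB SPL.

67 dB SPL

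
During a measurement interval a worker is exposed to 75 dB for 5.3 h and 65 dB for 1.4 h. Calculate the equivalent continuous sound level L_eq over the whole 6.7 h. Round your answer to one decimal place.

The energy average is taken in the linear domain: L_eq = 10·log₁₀[(Σ tᵢ·10^(Lᵢ/10))/T], T = 6.7 h.
Σ tᵢ·10^(Lᵢ/10) = 5.3·10^(75/10) + 1.4·10^(65/10) = 1.720e+08.
L_eq = 10·log₁₀(1.720e+08/6.7) = 74.10 dB.

74.1 dB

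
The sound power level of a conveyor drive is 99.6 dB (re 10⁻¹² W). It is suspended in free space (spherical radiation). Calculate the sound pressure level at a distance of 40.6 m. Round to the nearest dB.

The power spreads over a sphere of area 4π·r², so L_p = L_w − 10·log₁₀(4π·r²).
4π·r² = 2.071e+04 m², 10·log₁₀ of that is 43.163 dB.
L_p = 99.6 − 43.163 = 56.44 dB.

56 dB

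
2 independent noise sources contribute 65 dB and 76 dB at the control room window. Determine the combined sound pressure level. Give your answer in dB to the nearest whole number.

76 dB

Incoherent sources combine by intensity addition: L_total = 10·log₁₀(Σ 10^(L_i/10)).
Σ 10^(L/10) = 10^(65/10) + 10^(76/10) = 4.297e+07.
L_total = 10·log₁₀(4.297e+07) = 76.33 dB.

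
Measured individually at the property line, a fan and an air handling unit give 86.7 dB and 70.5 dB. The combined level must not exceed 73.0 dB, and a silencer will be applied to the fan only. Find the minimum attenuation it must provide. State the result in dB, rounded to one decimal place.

17.3 dB

The untreated sources together contribute 10^(70.5/10) = 1.122e+07, i.e. 70.50 dB.
To meet 73.0 dB overall, the treated fan may contribute at most 10^(73.0/10) − 1.122e+07 = 8.732e+06, i.e. 69.41 dB.
So the fan must be reduced from 86.7 to 69.41 dB: IL = 17.29 dB.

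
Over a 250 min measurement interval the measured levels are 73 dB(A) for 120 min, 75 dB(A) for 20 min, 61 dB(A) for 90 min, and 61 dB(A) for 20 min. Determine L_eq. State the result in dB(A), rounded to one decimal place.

L_eq = 10·log₁₀[(1/T)·Σ tᵢ·10^(Lᵢ/10)] with T = 250 min.
Σ tᵢ·10^(Lᵢ/10) = 120·10^(73/10) + 20·10^(75/10) + 90·10^(61/10) + 20·10^(61/10) = 3.165e+09.
L_eq = 10·log₁₀(3.165e+09/250) = 71.02 dB(A).

71.0 dB(A)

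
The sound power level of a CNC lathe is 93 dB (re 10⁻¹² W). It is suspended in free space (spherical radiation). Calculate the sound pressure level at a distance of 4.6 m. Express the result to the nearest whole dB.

69 dB

The power spreads over a sphere of area 4π·r², so L_p = L_w − 10·log₁₀(4π·r²).
4π·r² = 265.9 m², 10·log₁₀ of that is 24.247 dB.
L_p = 93 − 24.247 = 68.75 dB.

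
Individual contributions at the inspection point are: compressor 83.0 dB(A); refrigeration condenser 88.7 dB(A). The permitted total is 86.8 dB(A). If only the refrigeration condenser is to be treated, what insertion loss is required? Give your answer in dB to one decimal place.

4.2 dB

Fixed contribution from the other source: Σ 10^(L/10) = 10^(83.0/10) = 1.995e+08 (83.00 dB(A)).
To meet 86.8 dB(A) overall, the treated refrigeration condenser may contribute at most 10^(86.8/10) − 1.995e+08 = 2.791e+08, i.e. 84.46 dB(A).
Required insertion loss = 88.7 − 84.46 = 4.24 dB.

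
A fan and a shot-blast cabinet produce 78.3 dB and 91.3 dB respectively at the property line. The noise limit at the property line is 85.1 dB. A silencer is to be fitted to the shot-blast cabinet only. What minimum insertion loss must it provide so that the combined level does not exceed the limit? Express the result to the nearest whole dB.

7 dB

Everything except the shot-blast cabinet sums to 10^(78.3/10) = 6.761e+07 in linear terms, 78.30 dB.
The limit corresponds to 10^(85.1/10) = 3.236e+08; subtracting the fixed part leaves 2.560e+08 for the shot-blast cabinet, i.e. 84.08 dB.
So the shot-blast cabinet must be reduced from 91.3 to 84.08 dB: IL = 7.22 dB.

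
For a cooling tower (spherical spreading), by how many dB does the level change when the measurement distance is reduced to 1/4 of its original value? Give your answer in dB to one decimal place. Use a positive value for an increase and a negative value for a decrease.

+12.0 dB

Point-source spreading: ΔL = −20·log₁₀(r₂/r₁).
ΔL = −20·log₁₀(0.25) = +12.04 dB.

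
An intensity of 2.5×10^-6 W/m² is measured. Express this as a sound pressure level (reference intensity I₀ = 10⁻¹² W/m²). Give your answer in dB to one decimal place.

L = 10·log₁₀(I/I₀) = 10·log₁₀(2.5×10^-6/10⁻¹²) = 10·log₁₀(2.5×10^6).
L = 10·(0.3979 + 6) = 63.98 dB.

64.0 dB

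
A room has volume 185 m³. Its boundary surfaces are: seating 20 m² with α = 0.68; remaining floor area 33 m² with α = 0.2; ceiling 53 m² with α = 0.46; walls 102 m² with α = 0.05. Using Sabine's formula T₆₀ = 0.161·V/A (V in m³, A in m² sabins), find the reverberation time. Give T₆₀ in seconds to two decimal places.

A = Σ Sᵢαᵢ = 20·0.68 + 33·0.2 + 53·0.46 + 102·0.05 = 49.68 m².
T₆₀ = 0.161 × 185 / 49.68 = 0.600 s.

0.60 s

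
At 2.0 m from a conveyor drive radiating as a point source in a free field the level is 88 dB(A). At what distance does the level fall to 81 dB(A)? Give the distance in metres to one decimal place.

4.5 m

The 7.0 dB drop corresponds to a distance ratio of 10^(7.0/20) for a point source.
r₂ = 2.0·10^((88−81)/20) = 2.0·10^(7.0/20) = 4.48 m.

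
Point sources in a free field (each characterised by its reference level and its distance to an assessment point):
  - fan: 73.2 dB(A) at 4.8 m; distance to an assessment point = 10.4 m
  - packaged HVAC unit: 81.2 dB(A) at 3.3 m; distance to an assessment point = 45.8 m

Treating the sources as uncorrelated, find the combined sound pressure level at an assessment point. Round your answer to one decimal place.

Apply inverse-square spreading to bring every level to the receiver, then sum 10^(L/10).
fan: 73.2 − 20·log₁₀(10.4/4.8) = 73.2 − 6.72 = 66.48 dB(A).
packaged HVAC unit: 81.2 − 20·log₁₀(45.8/3.3) = 81.2 − 22.85 = 58.35 dB(A).
Σ 10^(L/10) = 5.135e+06 → L_total = 10·log₁₀(5.135e+06) = 67.11 dB(A).

67.1 dB(A)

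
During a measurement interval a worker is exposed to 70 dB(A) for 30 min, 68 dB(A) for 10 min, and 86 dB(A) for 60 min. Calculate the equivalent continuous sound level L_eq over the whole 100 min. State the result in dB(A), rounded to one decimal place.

Weight each interval's intensity by its duration and average over T = 100 min:
Σ tᵢ·10^(Lᵢ/10) = 30·10^(70/10) + 10·10^(68/10) + 60·10^(86/10) = 2.425e+10.
L_eq = 10·log₁₀(2.425e+10/100) = 83.85 dB(A).

83.8 dB(A)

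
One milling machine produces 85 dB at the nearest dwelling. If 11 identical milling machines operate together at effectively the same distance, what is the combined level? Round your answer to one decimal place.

With 11 equal, uncorrelated contributions the intensity is 11× that of one unit, giving a rise of 10·log₁₀ 11.
L_total = 85 + 10·log₁₀(11) = 85 + 10.414 = 95.41 dB.

95.4 dB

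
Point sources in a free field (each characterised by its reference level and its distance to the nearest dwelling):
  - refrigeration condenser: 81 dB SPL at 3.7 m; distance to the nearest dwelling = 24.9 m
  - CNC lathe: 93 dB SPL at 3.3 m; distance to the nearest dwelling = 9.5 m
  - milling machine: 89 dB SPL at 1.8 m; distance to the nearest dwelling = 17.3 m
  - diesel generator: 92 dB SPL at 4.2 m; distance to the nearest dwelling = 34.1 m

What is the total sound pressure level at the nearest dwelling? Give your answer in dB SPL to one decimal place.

84.4 dB SPL

Apply inverse-square spreading to bring every level to the receiver, then sum 10^(L/10).
refrigeration condenser: 81 − 20·log₁₀(24.9/3.7) = 81 − 16.56 = 64.44 dB SPL.
CNC lathe: 93 − 20·log₁₀(9.5/3.3) = 93 − 9.18 = 83.82 dB SPL.
milling machine: 89 − 20·log₁₀(17.3/1.8) = 89 − 19.66 = 69.34 dB SPL.
diesel generator: 92 − 20·log₁₀(34.1/4.2) = 92 − 18.19 = 73.81 dB SPL.
Σ 10^(L/10) = 2.762e+08 → L_total = 10·log₁₀(2.762e+08) = 84.41 dB SPL.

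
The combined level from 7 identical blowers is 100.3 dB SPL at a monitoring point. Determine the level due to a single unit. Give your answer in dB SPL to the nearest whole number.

92 dB SPL

For N identical incoherent sources L_total = L₁ + 10·log₁₀ N, so L₁ = 100.3 − 10·log₁₀(7) = 100.3 − 8.451.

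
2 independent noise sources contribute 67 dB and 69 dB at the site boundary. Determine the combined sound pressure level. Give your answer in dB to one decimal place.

71.1 dB

Incoherent sources combine by intensity addition: L_total = 10·log₁₀(Σ 10^(L_i/10)).
Σ 10^(L/10) = 10^(67/10) + 10^(69/10) = 1.296e+07.
L_total = 10·log₁₀(1.296e+07) = 71.12 dB.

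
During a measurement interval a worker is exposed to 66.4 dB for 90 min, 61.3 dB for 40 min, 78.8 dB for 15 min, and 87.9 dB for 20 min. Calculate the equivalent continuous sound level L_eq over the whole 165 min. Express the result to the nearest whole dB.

79 dB

The energy average is taken in the linear domain: L_eq = 10·log₁₀[(Σ tᵢ·10^(Lᵢ/10))/T], T = 165 min.
Σ tᵢ·10^(Lᵢ/10) = 90·10^(66.4/10) + 40·10^(61.3/10) + 15·10^(78.8/10) + 20·10^(87.9/10) = 1.392e+10.
L_eq = 10·log₁₀(1.392e+10/165) = 79.26 dB.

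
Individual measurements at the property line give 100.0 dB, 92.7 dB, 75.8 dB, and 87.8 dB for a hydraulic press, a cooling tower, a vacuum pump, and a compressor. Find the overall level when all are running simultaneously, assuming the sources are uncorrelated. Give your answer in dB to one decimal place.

Incoherent sources combine by intensity addition: L_total = 10·log₁₀(Σ 10^(L_i/10)).
Σ 10^(L/10) = 10^(100.0/10) + 10^(92.7/10) + 10^(75.8/10) + 10^(87.8/10) = 1.250e+10.
L_total = 10·log₁₀(1.250e+10) = 100.97 dB.

101.0 dB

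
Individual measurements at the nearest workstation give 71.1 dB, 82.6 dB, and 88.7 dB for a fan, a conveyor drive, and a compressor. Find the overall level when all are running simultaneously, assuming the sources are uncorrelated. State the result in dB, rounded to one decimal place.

89.7 dB

For uncorrelated sources the intensities add, so convert each level to linear form, sum, and take 10·log₁₀ of the total.
Σ 10^(L/10) = 10^(71.1/10) + 10^(82.6/10) + 10^(88.7/10) = 9.362e+08.
L_total = 10·log₁₀(9.362e+08) = 89.71 dB.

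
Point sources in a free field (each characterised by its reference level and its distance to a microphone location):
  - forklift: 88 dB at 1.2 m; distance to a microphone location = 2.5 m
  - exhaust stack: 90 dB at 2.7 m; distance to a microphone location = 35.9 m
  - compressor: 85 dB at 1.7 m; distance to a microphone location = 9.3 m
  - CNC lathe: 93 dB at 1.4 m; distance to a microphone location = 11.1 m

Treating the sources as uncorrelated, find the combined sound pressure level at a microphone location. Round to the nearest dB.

Apply inverse-square spreading to bring every level to the receiver, then sum 10^(L/10).
forklift: 88 − 20·log₁₀(2.5/1.2) = 88 − 6.38 = 81.62 dB.
exhaust stack: 90 − 20·log₁₀(35.9/2.7) = 90 − 22.47 = 67.53 dB.
compressor: 85 − 20·log₁₀(9.3/1.7) = 85 − 14.76 = 70.24 dB.
CNC lathe: 93 − 20·log₁₀(11.1/1.4) = 93 − 17.98 = 75.02 dB.
Σ 10^(L/10) = 1.933e+08 → L_total = 10·log₁₀(1.933e+08) = 82.86 dB.

83 dB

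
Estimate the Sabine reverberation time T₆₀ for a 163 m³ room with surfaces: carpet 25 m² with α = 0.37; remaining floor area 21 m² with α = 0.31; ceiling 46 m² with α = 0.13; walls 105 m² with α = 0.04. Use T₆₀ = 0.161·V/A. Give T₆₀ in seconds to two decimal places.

1.01 s

Summing Sᵢαᵢ: 25·0.37 + 21·0.31 + 46·0.13 + 105·0.04 = 25.94 m².
T₆₀ = 0.161 × 163 / 25.94 = 1.012 s.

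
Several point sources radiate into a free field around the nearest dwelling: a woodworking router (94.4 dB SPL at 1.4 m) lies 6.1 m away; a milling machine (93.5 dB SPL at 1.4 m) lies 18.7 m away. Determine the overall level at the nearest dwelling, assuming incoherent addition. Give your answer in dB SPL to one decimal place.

82.0 dB SPL

Apply inverse-square spreading to bring every level to the receiver, then sum 10^(L/10).
woodworking router: 94.4 − 20·log₁₀(6.1/1.4) = 94.4 − 12.78 = 81.62 dB SPL.
milling machine: 93.5 − 20·log₁₀(18.7/1.4) = 93.5 − 22.51 = 70.99 dB SPL.
Σ 10^(L/10) = 1.576e+08 → L_total = 10·log₁₀(1.576e+08) = 81.98 dB SPL.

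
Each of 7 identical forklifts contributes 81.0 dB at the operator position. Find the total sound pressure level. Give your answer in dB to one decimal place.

89.5 dB

N identical incoherent sources raise the level by 10·log₁₀ N.
L_total = 81.0 + 10·log₁₀(7) = 81.0 + 8.451 = 89.45 dB.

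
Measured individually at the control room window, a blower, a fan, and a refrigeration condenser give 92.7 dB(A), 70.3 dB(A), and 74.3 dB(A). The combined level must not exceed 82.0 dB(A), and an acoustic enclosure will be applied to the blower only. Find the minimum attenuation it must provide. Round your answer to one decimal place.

The untreated sources together contribute 10^(70.3/10) + 10^(74.3/10) = 3.763e+07, i.e. 75.76 dB(A).
To meet 82.0 dB(A) overall, the treated blower may contribute at most 10^(82.0/10) − 3.763e+07 = 1.209e+08, i.e. 80.82 dB(A).
So the blower must be reduced from 92.7 to 80.82 dB(A): IL = 11.88 dB.

11.9 dB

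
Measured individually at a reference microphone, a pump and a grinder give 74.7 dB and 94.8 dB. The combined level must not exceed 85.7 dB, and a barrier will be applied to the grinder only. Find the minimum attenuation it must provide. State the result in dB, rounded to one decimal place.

Everything except the grinder sums to 10^(74.7/10) = 2.951e+07 in linear terms, 74.70 dB.
The limit corresponds to 10^(85.7/10) = 3.715e+08; subtracting the fixed part leaves 3.420e+08 for the grinder, i.e. 85.34 dB.
So the grinder must be reduced from 94.8 to 85.34 dB: IL = 9.46 dB.

9.5 dB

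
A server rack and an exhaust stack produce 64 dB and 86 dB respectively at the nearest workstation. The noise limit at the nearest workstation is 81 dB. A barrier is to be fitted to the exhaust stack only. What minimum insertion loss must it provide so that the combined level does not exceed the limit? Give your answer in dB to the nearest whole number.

5 dB

Fixed contribution from the other source: Σ 10^(L/10) = 10^(64/10) = 2.512e+06 (64.00 dB).
The limit corresponds to 10^(81/10) = 1.259e+08; subtracting the fixed part leaves 1.234e+08 for the exhaust stack, i.e. 80.91 dB.
So the exhaust stack must be reduced from 86 to 80.91 dB: IL = 5.09 dB.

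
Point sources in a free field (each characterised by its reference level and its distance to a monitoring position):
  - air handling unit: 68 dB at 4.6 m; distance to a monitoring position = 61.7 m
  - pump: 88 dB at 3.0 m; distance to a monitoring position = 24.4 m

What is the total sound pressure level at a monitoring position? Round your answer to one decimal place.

Apply inverse-square spreading to bring every level to the receiver, then sum 10^(L/10).
air handling unit: 68 − 20·log₁₀(61.7/4.6) = 68 − 22.55 = 45.45 dB.
pump: 88 − 20·log₁₀(24.4/3.0) = 88 − 18.21 = 69.79 dB.
Σ 10^(L/10) = 9.573e+06 → L_total = 10·log₁₀(9.573e+06) = 69.81 dB.

69.8 dB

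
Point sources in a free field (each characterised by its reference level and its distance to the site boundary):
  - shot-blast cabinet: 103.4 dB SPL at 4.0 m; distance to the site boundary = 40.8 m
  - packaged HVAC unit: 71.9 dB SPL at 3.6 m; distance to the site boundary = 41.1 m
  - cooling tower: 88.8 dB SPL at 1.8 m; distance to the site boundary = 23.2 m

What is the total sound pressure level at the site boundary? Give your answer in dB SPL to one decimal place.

First find each source's level at the receiver (point-source: −20·log₁₀(r/r_ref)), then combine on an intensity basis.
shot-blast cabinet: 103.4 − 20·log₁₀(40.8/4.0) = 103.4 − 20.17 = 83.23 dB SPL.
packaged HVAC unit: 71.9 − 20·log₁₀(41.1/3.6) = 71.9 − 21.15 = 50.75 dB SPL.
cooling tower: 88.8 − 20·log₁₀(23.2/1.8) = 88.8 − 22.20 = 66.60 dB SPL.
Σ 10^(L/10) = 2.150e+08 → L_total = 10·log₁₀(2.150e+08) = 83.32 dB SPL.

83.3 dB SPL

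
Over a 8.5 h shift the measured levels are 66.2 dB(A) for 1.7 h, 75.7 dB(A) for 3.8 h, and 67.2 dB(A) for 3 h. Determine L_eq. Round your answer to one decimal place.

Weight each interval's intensity by its duration and average over T = 8.5 h:
Σ tᵢ·10^(Lᵢ/10) = 1.7·10^(66.2/10) + 3.8·10^(75.7/10) + 3·10^(67.2/10) = 1.640e+08.
L_eq = 10·log₁₀(1.640e+08/8.5) = 72.85 dB(A).

72.9 dB(A)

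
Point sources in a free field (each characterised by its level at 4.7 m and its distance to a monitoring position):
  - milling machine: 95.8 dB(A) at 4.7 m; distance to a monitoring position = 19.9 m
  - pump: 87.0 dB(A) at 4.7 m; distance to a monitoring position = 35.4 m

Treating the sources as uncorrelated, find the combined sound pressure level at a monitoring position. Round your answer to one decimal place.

83.4 dB(A)

First find each source's level at the receiver (point-source: −20·log₁₀(r/r_ref)), then combine on an intensity basis.
milling machine: 95.8 − 20·log₁₀(19.9/4.7) = 95.8 − 12.54 = 83.26 dB(A).
pump: 87.0 − 20·log₁₀(35.4/4.7) = 87.0 − 17.54 = 69.46 dB(A).
Σ 10^(L/10) = 2.209e+08 → L_total = 10·log₁₀(2.209e+08) = 83.44 dB(A).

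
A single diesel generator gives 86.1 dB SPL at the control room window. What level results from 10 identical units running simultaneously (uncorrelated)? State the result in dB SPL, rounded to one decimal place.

With 10 equal, uncorrelated contributions the intensity is 10× that of one unit, giving a rise of 10·log₁₀ 10.
L_total = 86.1 + 10·log₁₀(10) = 86.1 + 10.000 = 96.10 dB SPL.

96.1 dB SPL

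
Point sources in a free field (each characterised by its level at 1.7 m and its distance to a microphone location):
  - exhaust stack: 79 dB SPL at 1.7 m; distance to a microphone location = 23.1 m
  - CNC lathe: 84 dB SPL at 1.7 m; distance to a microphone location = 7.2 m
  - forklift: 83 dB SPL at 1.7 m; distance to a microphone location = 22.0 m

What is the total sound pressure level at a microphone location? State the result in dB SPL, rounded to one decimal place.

71.9 dB SPL

Propagate each source to the receiver with L = L_ref − 20·log₁₀(r/r_ref), then add intensities.
exhaust stack: 79 − 20·log₁₀(23.1/1.7) = 79 − 22.66 = 56.34 dB SPL.
CNC lathe: 84 − 20·log₁₀(7.2/1.7) = 84 − 12.54 = 71.46 dB SPL.
forklift: 83 − 20·log₁₀(22.0/1.7) = 83 − 22.24 = 60.76 dB SPL.
Σ 10^(L/10) = 1.562e+07 → L_total = 10·log₁₀(1.562e+07) = 71.94 dB SPL.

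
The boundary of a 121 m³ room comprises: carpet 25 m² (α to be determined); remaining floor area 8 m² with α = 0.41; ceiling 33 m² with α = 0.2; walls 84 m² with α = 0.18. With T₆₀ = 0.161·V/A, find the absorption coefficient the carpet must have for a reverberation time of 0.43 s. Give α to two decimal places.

0.81

A = 0.161·V/T₆₀ = 0.161·121/0.43 = 45.30 m² sabins.
Absorption from the other surfaces = 8·0.41 + 33·0.2 + 84·0.18 = 25.00 m², so the carpet must supply 20.30 m² over 25 m².
α = 20.30/25 = 0.812.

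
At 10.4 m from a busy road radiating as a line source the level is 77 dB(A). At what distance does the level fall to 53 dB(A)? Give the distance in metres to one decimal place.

For a line source L₁ − L₂ = 10·log₁₀(r₂/r₁), so r₂ = r₁·10^((L₁−L₂)/10).
r₂ = 10.4·10^((77−53)/10) = 10.4·10^(24.0/10) = 2612.36 m.

2612.4 m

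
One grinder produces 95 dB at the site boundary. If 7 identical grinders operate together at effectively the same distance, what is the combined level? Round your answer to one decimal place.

N identical incoherent sources raise the level by 10·log₁₀ N.
L_total = 95 + 10·log₁₀(7) = 95 + 8.451 = 103.45 dB.

103.5 dB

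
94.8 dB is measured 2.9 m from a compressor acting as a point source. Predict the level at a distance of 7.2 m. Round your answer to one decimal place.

For a point source, L₂ = L₁ − 20·log₁₀(r₂/r₁).
L₂ = 94.8 − 20·log₁₀(7.2/2.9) = 94.8 − 7.899 = 86.90 dB.

86.9 dB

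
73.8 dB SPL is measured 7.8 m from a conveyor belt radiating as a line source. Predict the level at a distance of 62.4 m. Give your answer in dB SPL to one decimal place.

For a line source, L₂ = L₁ − 10·log₁₀(r₂/r₁).
L₂ = 73.8 − 10·log₁₀(62.4/7.8) = 73.8 − 9.031 = 64.77 dB SPL.

64.8 dB SPL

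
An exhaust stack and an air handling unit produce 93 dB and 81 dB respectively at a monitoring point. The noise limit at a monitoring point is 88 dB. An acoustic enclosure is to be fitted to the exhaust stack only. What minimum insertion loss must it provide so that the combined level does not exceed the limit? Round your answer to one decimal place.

The untreated sources together contribute 10^(81/10) = 1.259e+08, i.e. 81.00 dB.
To meet 88 dB overall, the treated exhaust stack may contribute at most 10^(88/10) − 1.259e+08 = 5.051e+08, i.e. 87.03 dB.
Required insertion loss = 93 − 87.03 = 5.97 dB.

6.0 dB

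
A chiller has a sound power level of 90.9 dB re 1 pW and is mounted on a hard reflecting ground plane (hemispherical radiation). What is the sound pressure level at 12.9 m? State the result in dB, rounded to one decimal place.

60.7 dB

Free-field hemispherical radiation: L_p = L_w − 10·log₁₀(2π·r²), r = 12.9 m.
2π·r² = 1046 m², 10·log₁₀ of that is 30.194 dB.
L_p = 90.9 − 30.194 = 60.71 dB.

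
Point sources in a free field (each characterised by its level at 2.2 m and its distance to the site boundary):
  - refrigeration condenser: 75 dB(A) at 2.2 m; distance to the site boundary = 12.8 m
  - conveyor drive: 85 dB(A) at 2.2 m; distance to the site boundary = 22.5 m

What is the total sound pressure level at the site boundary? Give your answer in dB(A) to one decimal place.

First find each source's level at the receiver (point-source: −20·log₁₀(r/r_ref)), then combine on an intensity basis.
refrigeration condenser: 75 − 20·log₁₀(12.8/2.2) = 75 − 15.30 = 59.70 dB(A).
conveyor drive: 85 − 20·log₁₀(22.5/2.2) = 85 − 20.20 = 64.80 dB(A).
Σ 10^(L/10) = 3.957e+06 → L_total = 10·log₁₀(3.957e+06) = 65.97 dB(A).

66.0 dB(A)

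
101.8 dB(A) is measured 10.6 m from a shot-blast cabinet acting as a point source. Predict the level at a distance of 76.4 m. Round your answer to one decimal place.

Spherical spreading from a point source gives a 20·log₁₀(r₂/r₁) drop.
L₂ = 101.8 − 20·log₁₀(76.4/10.6) = 101.8 − 17.156 = 84.64 dB(A).

84.6 dB(A)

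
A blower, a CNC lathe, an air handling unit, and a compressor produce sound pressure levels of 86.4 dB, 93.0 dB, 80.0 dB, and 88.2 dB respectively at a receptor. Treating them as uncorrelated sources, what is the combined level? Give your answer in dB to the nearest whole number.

For uncorrelated sources the intensities add, so convert each level to linear form, sum, and take 10·log₁₀ of the total.
Σ 10^(L/10) = 10^(86.4/10) + 10^(93.0/10) + 10^(80.0/10) + 10^(88.2/10) = 3.192e+09.
L_total = 10·log₁₀(3.192e+09) = 95.04 dB.

95 dB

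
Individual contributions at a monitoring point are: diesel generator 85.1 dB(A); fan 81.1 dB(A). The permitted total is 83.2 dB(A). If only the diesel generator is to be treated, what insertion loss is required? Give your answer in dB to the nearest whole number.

6 dB

Everything except the diesel generator sums to 10^(81.1/10) = 1.288e+08 in linear terms, 81.10 dB(A).
To meet 83.2 dB(A) overall, the treated diesel generator may contribute at most 10^(83.2/10) − 1.288e+08 = 8.010e+07, i.e. 79.04 dB(A).
So the diesel generator must be reduced from 85.1 to 79.04 dB(A): IL = 6.06 dB.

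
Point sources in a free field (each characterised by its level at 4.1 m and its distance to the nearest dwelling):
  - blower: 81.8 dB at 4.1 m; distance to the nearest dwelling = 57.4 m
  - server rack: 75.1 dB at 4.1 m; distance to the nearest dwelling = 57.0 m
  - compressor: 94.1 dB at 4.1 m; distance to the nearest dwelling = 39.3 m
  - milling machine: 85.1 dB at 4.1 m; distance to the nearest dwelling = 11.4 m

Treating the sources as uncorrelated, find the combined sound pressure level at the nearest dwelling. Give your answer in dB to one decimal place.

First find each source's level at the receiver (point-source: −20·log₁₀(r/r_ref)), then combine on an intensity basis.
blower: 81.8 − 20·log₁₀(57.4/4.1) = 81.8 − 22.92 = 58.88 dB.
server rack: 75.1 − 20·log₁₀(57.0/4.1) = 75.1 − 22.86 = 52.24 dB.
compressor: 94.1 − 20·log₁₀(39.3/4.1) = 94.1 − 19.63 = 74.47 dB.
milling machine: 85.1 − 20·log₁₀(11.4/4.1) = 85.1 − 8.88 = 76.22 dB.
Σ 10^(L/10) = 7.077e+07 → L_total = 10·log₁₀(7.077e+07) = 78.50 dB.

78.5 dB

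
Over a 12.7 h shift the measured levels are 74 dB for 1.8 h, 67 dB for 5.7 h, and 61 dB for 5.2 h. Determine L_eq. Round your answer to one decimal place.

Weight each interval's intensity by its duration and average over T = 12.7 h:
Σ tᵢ·10^(Lᵢ/10) = 1.8·10^(74/10) + 5.7·10^(67/10) + 5.2·10^(61/10) = 8.033e+07.
L_eq = 10·log₁₀(8.033e+07/12.7) = 68.01 dB.

68.0 dB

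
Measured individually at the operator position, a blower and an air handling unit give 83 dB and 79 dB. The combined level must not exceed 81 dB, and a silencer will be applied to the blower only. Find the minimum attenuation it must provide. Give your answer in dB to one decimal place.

6.3 dB

Fixed contribution from the other source: Σ 10^(L/10) = 10^(79/10) = 7.943e+07 (79.00 dB).
To meet 81 dB overall, the treated blower may contribute at most 10^(81/10) − 7.943e+07 = 4.646e+07, i.e. 76.67 dB.
So the blower must be reduced from 83 to 76.67 dB: IL = 6.33 dB.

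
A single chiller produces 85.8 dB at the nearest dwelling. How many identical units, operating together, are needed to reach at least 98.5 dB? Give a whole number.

19

Need L₁ + 10·log₁₀ N ≥ 98.5, i.e. log₁₀ N ≥ 1.27.
N ≥ 10^(12.7/10) = 18.621, so N = 19.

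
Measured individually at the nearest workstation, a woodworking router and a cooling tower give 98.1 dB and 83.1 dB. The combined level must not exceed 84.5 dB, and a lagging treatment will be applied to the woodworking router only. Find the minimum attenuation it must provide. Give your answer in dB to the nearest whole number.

Everything except the woodworking router sums to 10^(83.1/10) = 2.042e+08 in linear terms, 83.10 dB.
To meet 84.5 dB overall, the treated woodworking router may contribute at most 10^(84.5/10) − 2.042e+08 = 7.766e+07, i.e. 78.90 dB.
So the woodworking router must be reduced from 98.1 to 78.90 dB: IL = 19.20 dB.

19 dB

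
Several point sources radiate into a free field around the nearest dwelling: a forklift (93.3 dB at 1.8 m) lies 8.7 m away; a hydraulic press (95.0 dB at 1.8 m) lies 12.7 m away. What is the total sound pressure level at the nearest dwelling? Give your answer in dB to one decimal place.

81.9 dB

Propagate each source to the receiver with L = L_ref − 20·log₁₀(r/r_ref), then add intensities.
forklift: 93.3 − 20·log₁₀(8.7/1.8) = 93.3 − 13.68 = 79.62 dB.
hydraulic press: 95.0 − 20·log₁₀(12.7/1.8) = 95.0 − 16.97 = 78.03 dB.
Σ 10^(L/10) = 1.550e+08 → L_total = 10·log₁₀(1.550e+08) = 81.90 dB.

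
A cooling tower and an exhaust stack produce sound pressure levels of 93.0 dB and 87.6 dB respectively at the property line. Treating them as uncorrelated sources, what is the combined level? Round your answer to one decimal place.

94.1 dB

Incoherent sources combine by intensity addition: L_total = 10·log₁₀(Σ 10^(L_i/10)).
Σ 10^(L/10) = 10^(93.0/10) + 10^(87.6/10) = 2.571e+09.
L_total = 10·log₁₀(2.571e+09) = 94.10 dB.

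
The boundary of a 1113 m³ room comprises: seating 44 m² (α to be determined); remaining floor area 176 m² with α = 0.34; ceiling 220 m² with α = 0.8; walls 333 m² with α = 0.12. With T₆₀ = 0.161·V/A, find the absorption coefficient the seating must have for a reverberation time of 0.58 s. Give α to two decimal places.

0.75

Required total absorption A = 0.161·1113/0.58 = 308.95 m².
Absorption from the other surfaces = 176·0.34 + 220·0.8 + 333·0.12 = 275.80 m², so the seating must supply 33.15 m² over 44 m².
α = 33.15/44 = 0.753.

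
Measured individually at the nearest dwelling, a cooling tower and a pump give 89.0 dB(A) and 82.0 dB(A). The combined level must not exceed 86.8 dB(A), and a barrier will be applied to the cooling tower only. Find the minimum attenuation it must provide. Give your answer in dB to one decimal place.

3.9 dB

Fixed contribution from the other source: Σ 10^(L/10) = 10^(82.0/10) = 1.585e+08 (82.00 dB(A)).
The limit corresponds to 10^(86.8/10) = 4.786e+08; subtracting the fixed part leaves 3.201e+08 for the cooling tower, i.e. 85.05 dB(A).
Required insertion loss = 89.0 − 85.05 = 3.95 dB.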